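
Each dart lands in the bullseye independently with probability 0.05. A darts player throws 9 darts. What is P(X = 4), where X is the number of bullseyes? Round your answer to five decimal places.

X ~ Binomial(n=9, p=0.05).
P(X=4) = C(9,4) · p^4 · (1−p)^5
= 126 · 6.25e-06 · 0.77378 = 0.0006094

0.00061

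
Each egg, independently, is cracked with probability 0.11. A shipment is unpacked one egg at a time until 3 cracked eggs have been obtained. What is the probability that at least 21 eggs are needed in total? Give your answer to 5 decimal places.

Needing more than 20 eggs ⇔ fewer than 3 successes in the first 20. With X ~ Binomial(20, 0.11), P(Y > 20) = P(X ≤ 2).
  k=0: C(20,0)·0.11^0·0.89^20 = 0.0972300
  k=1: C(20,1)·0.11^1·0.89^19 = 0.2403437
  k=2: C(20,2)·0.11^2·0.89^18 = 0.2822014
P(X ≤ 2) = 0.6197751

0.61978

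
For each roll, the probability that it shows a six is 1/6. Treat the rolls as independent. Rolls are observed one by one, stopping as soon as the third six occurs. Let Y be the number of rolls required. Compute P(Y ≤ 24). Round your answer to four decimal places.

0.7882

Finishing within 24 rolls ⇔ at least 3 successes in the first 24. With X ~ Binomial(24, 0.166667), P(Y ≤ 24) = 1 − P(X ≤ 2).
  k=0: C(24,0)·0.166667^0·0.833333^24 = 0.012579
  k=1: C(24,1)·0.166667^1·0.833333^23 = 0.060380
  k=2: C(24,2)·0.166667^2·0.833333^22 = 0.138873
1 − 0.211832 = 0.788168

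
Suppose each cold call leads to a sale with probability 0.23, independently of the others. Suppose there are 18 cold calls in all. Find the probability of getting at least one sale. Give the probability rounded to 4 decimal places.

0.9909

P(at least one) = 1 − P(none) = 1 − (1 − 0.23)^18
= 1 − 0.009054 = 0.990946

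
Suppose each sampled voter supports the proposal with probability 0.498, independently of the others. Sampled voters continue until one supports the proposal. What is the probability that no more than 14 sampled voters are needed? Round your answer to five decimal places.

0.99994

Y = number of sampled voters to the first success; geometric, p = 0.498.
P(Y ≤ 14) = 1 − (1−p)^14 = 1 − 0.0000645 = 0.9999355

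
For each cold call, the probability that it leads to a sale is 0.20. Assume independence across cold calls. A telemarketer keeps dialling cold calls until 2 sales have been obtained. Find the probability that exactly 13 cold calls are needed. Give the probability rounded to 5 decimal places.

Y = trial on which the second success occurs; negative binomial, r=2, p=0.20.
P(Y=13) = C(12,1) · p^2 · (1−p)^11
= 12 · 0.04 · 0.085899 = 0.0412317

0.04123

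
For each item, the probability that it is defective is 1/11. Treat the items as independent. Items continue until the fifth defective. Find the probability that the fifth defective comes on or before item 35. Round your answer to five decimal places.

Finishing within 35 items ⇔ at least 5 successes in the first 35. With X ~ Binomial(35, 0.090909), P(Y ≤ 35) = 1 − P(X ≤ 4).
  k=0: C(35,0)·0.090909^0·0.909091^35 = 0.0355841
  k=1: C(35,1)·0.090909^1·0.909091^34 = 0.1245444
  k=2: C(35,2)·0.090909^2·0.909091^33 = 0.2117254
  k=3: C(35,3)·0.090909^3·0.909091^32 = 0.2328980
  k=4: C(35,4)·0.090909^4·0.909091^31 = 0.1863184
1 − 0.7910702 = 0.2089298

0.20893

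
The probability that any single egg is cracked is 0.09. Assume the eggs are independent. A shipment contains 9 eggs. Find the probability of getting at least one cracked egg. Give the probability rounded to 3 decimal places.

0.572

P(at least one) = 1 − P(none) = 1 − (1 − 0.09)^9
= 1 − 0.42793 = 0.57207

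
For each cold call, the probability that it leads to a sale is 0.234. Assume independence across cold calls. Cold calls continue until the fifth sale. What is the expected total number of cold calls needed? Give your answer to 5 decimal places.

Y = total cold calls until the fifth success; negative binomial with r=5, p=0.234.
E[Y] = r / p = 5 / 0.234 = 21.3675214

21.36752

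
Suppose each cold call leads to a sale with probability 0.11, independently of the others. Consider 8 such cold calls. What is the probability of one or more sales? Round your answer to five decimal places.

P(at least one) = 1 − P(none) = 1 − (1 − 0.11)^8
= 1 − 0.3936589 = 0.6063411

0.60634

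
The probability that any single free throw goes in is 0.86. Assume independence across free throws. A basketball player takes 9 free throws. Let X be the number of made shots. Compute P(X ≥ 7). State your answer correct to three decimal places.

0.880

X ~ Binomial(9, 0.86); P(X ≥ 7) = Σ C(9,k) p^k (1−p)^(9−k) over k:
  k=7: C(9,7)·0.86^7·0.14^2 = 0.24550
  k=8: C(9,8)·0.86^8·0.14^1 = 0.37701
  k=9: C(9,9)·0.86^9·0.14^0 = 0.25733
Total = 0.87984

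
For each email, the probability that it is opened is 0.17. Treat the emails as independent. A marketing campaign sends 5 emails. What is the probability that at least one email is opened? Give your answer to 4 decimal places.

0.6061

P(at least one) = 1 − P(none) = 1 − (1 − 0.17)^5
= 1 − 0.393904 = 0.606096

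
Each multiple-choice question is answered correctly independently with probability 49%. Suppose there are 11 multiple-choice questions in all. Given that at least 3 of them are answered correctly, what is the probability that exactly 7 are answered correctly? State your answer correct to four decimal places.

X ~ Binomial(11, 0.49). Want P(X=7 | X≥3) = P(X=7) / P(X≥3).
P(X=7) = C(11,7)·0.49^7·0.51^4 = 0.151414
P(X≥3) = 1 − 0.000607 − 0.006416 − 0.030824 = 0.962153
Ratio = 0.151414 / 0.962153 = 0.157370

0.1574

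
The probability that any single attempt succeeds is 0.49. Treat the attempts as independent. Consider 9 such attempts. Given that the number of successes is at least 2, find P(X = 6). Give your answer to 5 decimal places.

X ~ Binomial(9, 0.49). Want P(X=6 | X≥2) = P(X=6) / P(X≥2).
P(X=6) = C(9,6)·0.49^6·0.51^3 = 0.1542291
P(X≥2) = 1 − 0.0023342 − 0.0201837 = 0.9774822
Ratio = 0.1542291 / 0.9774822 = 0.1577820

0.15778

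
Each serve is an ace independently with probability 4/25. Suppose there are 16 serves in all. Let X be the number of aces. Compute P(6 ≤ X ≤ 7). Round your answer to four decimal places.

0.0299

X ~ Binomial(16, 0.16); P(6 ≤ X ≤ 7) = Σ C(16,k) p^k (1−p)^(16−k) over k:
  k=6: C(16,6)·0.16^6·0.84^10 = 0.023498
  k=7: C(16,7)·0.16^7·0.84^9 = 0.006394
Total = 0.029892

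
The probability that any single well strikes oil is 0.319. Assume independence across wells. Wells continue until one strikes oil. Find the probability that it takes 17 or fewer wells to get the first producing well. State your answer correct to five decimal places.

Y = number of wells to the first success; geometric, p = 0.319.
P(Y ≤ 17) = 1 − (1−p)^17 = 1 − 0.0014571 = 0.9985429

0.99854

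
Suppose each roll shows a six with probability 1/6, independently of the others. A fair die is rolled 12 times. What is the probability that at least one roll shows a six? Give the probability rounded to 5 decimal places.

P(at least one) = 1 − P(none) = 1 − (1 − 0.166667)^12
= 1 − 0.1121567 = 0.8878433

0.88784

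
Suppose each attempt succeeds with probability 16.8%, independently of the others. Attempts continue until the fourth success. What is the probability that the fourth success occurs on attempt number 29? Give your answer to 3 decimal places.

Y = trial on which the fourth success occurs; negative binomial, r=4, p=0.168.
P(Y=29) = C(28,3) · p^4 · (1−p)^25
= 3276 · 0.00079659 · 0.010071 = 0.02628

0.026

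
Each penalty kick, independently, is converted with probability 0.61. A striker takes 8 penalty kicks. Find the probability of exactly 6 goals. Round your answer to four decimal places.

0.2194

X ~ Binomial(n=8, p=0.61).
P(X=6) = C(8,6) · p^6 · (1−p)^2
= 28 · 0.05152 · 0.1521 = 0.219415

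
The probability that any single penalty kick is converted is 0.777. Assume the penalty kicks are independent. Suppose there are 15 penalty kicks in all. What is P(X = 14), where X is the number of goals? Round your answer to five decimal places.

X ~ Binomial(n=15, p=0.777).
P(X=14) = C(15,14) · p^14 · (1−p)^1
= 15 · 0.029234 · 0.223 = 0.0977891

0.09779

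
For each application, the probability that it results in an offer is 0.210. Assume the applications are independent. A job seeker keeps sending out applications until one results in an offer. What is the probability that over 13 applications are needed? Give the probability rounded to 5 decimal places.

Y = number of applications to the first success; geometric, p = 0.21.
P(Y > 13) = P(first 13 all fail) = (1−p)^13 = 0.0466823

0.04668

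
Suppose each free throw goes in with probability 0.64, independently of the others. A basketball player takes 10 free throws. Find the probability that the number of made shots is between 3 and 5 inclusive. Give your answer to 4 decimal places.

0.2650

X ~ Binomial(10, 0.64); P(3 ≤ X ≤ 5) = Σ C(10,k) p^k (1−p)^(10−k) over k:
  k=3: C(10,3)·0.64^3·0.36^7 = 0.024651
  k=4: C(10,4)·0.64^4·0.36^6 = 0.076693
  k=5: C(10,5)·0.64^5·0.36^5 = 0.163611
Total = 0.264955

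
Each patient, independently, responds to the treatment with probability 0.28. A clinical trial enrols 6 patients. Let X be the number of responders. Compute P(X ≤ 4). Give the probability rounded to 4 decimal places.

X ~ Binomial(6, 0.28); P(X ≤ 4) = Σ C(6,k) p^k (1−p)^(6−k) over k:
  k=0: C(6,0)·0.28^0·0.72^6 = 0.139314
  k=1: C(6,1)·0.28^1·0.72^5 = 0.325066
  k=2: C(6,2)·0.28^2·0.72^4 = 0.316037
  k=3: C(6,3)·0.28^3·0.72^3 = 0.163871
  k=4: C(6,4)·0.28^4·0.72^2 = 0.047796
Total = 0.992083

0.9921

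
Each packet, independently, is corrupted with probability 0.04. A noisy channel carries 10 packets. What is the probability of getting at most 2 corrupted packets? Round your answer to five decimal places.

X ~ Binomial(10, 0.04); P(X ≤ 2) = Σ C(10,k) p^k (1−p)^(10−k) over k:
  k=0: C(10,0)·0.04^0·0.96^10 = 0.6648326
  k=1: C(10,1)·0.04^1·0.96^9 = 0.2770136
  k=2: C(10,2)·0.04^2·0.96^8 = 0.0519400
Total = 0.9937863

0.99379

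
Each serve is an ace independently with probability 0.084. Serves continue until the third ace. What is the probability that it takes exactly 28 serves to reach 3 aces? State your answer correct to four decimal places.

Y = trial on which the third success occurs; negative binomial, r=3, p=0.084.
P(Y=28) = C(27,2) · p^3 · (1−p)^25
= 351 · 0.0005927 · 0.11153 = 0.023202

0.0232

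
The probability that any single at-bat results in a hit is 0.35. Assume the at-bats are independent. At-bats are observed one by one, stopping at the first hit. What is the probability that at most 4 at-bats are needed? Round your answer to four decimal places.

Y = number of at-bats to the first success; geometric, p = 0.35.
P(Y ≤ 4) = 1 − (1−p)^4 = 1 − 0.178506 = 0.821494

0.8215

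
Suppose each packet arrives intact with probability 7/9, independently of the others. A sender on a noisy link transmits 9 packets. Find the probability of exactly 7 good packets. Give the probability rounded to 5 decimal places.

0.30610

X ~ Binomial(n=9, p=0.777778).
P(X=7) = C(9,7) · p^7 · (1−p)^2
= 36 · 0.17218 · 0.049383 = 0.3061020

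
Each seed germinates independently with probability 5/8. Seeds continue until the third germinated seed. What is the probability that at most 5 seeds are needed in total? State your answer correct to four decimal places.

Finishing within 5 seeds ⇔ at least 3 successes in the first 5. With X ~ Binomial(5, 0.625), P(Y ≤ 5) = 1 − P(X ≤ 2).
  k=0: C(5,0)·0.625^0·0.375^5 = 0.007416
  k=1: C(5,1)·0.625^1·0.375^4 = 0.061798
  k=2: C(5,2)·0.625^2·0.375^3 = 0.205994
1 − 0.275208 = 0.724792

0.7248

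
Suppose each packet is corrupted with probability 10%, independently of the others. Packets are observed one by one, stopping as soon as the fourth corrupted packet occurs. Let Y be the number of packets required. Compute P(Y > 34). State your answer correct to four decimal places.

0.5538

Needing more than 34 packets ⇔ fewer than 4 successes in the first 34. With X ~ Binomial(34, 0.10), P(Y > 34) = P(X ≤ 3).
  k=0: C(34,0)·0.10^0·0.90^34 = 0.027813
  k=1: C(34,1)·0.10^1·0.90^33 = 0.105071
  k=2: C(34,2)·0.10^2·0.90^32 = 0.192630
  k=3: C(34,3)·0.10^3·0.90^31 = 0.228302
P(X ≤ 3) = 0.553815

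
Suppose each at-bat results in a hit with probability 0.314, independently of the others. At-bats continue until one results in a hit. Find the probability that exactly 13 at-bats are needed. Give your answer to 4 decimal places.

0.0034

Geometric (trials to first success), p = 0.314.
P(Y = 13) = (1−p)^12 · p = 0.010861 · 0.314 = 0.003411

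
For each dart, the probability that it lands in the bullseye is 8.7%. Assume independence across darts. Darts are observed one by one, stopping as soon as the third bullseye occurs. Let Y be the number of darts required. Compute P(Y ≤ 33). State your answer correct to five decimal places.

Finishing within 33 darts ⇔ at least 3 successes in the first 33. With X ~ Binomial(33, 0.087), P(Y ≤ 33) = 1 − P(X ≤ 2).
  k=0: C(33,0)·0.087^0·0.913^33 = 0.0496062
  k=1: C(33,1)·0.087^1·0.913^32 = 0.1559905
  k=2: C(33,2)·0.087^2·0.913^31 = 0.2378299
1 − 0.4434266 = 0.5565734

0.55657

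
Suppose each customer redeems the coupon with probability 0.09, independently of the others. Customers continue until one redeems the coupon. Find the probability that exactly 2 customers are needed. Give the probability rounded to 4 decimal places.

0.0819

Geometric (trials to first success), p = 0.09.
P(Y = 2) = (1−p)^1 · p = 0.91 · 0.09 = 0.081900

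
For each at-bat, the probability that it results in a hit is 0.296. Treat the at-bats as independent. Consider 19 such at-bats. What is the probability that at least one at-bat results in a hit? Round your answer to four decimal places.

0.9987

P(at least one) = 1 − P(none) = 1 − (1 − 0.296)^19
= 1 − 0.001270 = 0.998730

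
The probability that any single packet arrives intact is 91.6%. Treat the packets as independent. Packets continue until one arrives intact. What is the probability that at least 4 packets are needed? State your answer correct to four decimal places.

0.0006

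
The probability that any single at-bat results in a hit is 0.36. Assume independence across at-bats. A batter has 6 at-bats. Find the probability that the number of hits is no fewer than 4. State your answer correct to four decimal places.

0.1286

X ~ Binomial(6, 0.36); P(X ≥ 4) = Σ C(6,k) p^k (1−p)^(6−k) over k:
  k=4: C(6,4)·0.36^4·0.64^2 = 0.103196
  k=5: C(6,5)·0.36^5·0.64^1 = 0.023219
  k=6: C(6,6)·0.36^6·0.64^0 = 0.002177
Total = 0.128591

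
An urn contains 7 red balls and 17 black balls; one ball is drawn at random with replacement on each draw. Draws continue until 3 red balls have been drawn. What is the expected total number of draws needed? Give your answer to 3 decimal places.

10.286

Y = total draws until the third success; negative binomial with r=3, p=0.291667.
E[Y] = r / p = 3 / 0.291667 = 10.28571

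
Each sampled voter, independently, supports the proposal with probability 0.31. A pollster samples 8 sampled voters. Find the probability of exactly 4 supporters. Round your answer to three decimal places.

X ~ Binomial(n=8, p=0.31).
P(X=4) = C(8,4) · p^4 · (1−p)^4
= 70 · 0.0092352 · 0.22667 = 0.14653

0.147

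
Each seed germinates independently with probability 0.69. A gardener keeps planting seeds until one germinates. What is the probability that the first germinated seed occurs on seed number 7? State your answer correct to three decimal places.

Geometric (trials to first success), p = 0.69.
P(Y = 7) = (1−p)^6 · p = 0.0008875 · 0.69 = 0.00061

0.001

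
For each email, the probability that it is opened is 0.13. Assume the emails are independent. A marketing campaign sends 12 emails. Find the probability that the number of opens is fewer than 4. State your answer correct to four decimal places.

0.9403

X ~ Binomial(12, 0.13); P(X ≤ 3) = Σ C(12,k) p^k (1−p)^(12−k) over k:
  k=0: C(12,0)·0.13^0·0.87^12 = 0.188032
  k=1: C(12,1)·0.13^1·0.87^11 = 0.337160
  k=2: C(12,2)·0.13^2·0.87^10 = 0.277091
  k=3: C(12,3)·0.13^3·0.87^9 = 0.138015
Total = 0.940298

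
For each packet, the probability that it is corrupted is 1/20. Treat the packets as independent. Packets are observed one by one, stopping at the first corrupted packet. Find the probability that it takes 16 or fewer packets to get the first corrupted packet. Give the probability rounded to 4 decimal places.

Y = number of packets to the first success; geometric, p = 0.05.
P(Y ≤ 16) = 1 − (1−p)^16 = 1 − 0.440127 = 0.559873

0.5599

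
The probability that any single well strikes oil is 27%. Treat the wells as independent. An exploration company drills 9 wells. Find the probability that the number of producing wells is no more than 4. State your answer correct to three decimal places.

X ~ Binomial(9, 0.27); P(X ≤ 4) = Σ C(9,k) p^k (1−p)^(9−k) over k:
  k=0: C(9,0)·0.27^0·0.73^9 = 0.05887
  k=1: C(9,1)·0.27^1·0.73^8 = 0.19597
  k=2: C(9,2)·0.27^2·0.73^7 = 0.28993
  k=3: C(9,3)·0.27^3·0.73^6 = 0.25021
  k=4: C(9,4)·0.27^4·0.73^5 = 0.13882
Total = 0.93380

0.934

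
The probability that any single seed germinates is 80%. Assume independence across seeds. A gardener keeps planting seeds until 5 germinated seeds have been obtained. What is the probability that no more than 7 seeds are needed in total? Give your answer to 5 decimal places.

0.85197

Finishing within 7 seeds ⇔ at least 5 successes in the first 7. With X ~ Binomial(7, 0.80), P(Y ≤ 7) = 1 − P(X ≤ 4).
  k=0: C(7,0)·0.80^0·0.20^7 = 0.0000128
  k=1: C(7,1)·0.80^1·0.20^6 = 0.0003584
  k=2: C(7,2)·0.80^2·0.20^5 = 0.0043008
  k=3: C(7,3)·0.80^3·0.20^4 = 0.0286720
  k=4: C(7,4)·0.80^4·0.20^3 = 0.1146880
1 − 0.1480320 = 0.8519680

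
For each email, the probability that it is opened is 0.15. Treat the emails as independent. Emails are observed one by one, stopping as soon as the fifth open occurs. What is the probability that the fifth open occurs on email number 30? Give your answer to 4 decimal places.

Y = trial on which the fifth success occurs; negative binomial, r=5, p=0.15.
P(Y=30) = C(29,4) · p^5 · (1−p)^25
= 23751 · 7.5937e-05 · 0.017198 = 0.031018

0.0310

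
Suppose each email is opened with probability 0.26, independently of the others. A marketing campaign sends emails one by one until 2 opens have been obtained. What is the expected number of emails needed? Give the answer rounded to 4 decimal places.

Y = total emails until the second success; negative binomial with r=2, p=0.26.
E[Y] = r / p = 2 / 0.26 = 7.692308

7.6923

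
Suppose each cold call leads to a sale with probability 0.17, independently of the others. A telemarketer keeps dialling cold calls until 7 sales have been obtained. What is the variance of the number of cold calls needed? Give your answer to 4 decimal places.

Y = total cold calls until the seventh success; negative binomial with r=7, p=0.17.
Var(Y) = r(1−p)/p² = 7·0.83 / 0.17² = 201.038062

201.0381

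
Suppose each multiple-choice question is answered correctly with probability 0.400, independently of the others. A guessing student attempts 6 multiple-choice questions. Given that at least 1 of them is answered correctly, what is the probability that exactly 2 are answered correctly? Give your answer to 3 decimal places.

0.326

X ~ Binomial(6, 0.40). Want P(X=2 | X≥1) = P(X=2) / P(X≥1).
P(X=2) = C(6,2)·0.40^2·0.60^4 = 0.31104
P(X≥1) = 1 − 0.04666 = 0.95334
Ratio = 0.31104 / 0.95334 = 0.32626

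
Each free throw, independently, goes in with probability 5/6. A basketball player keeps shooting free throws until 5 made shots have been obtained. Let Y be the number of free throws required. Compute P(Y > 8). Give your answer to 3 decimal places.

0.031

Needing more than 8 free throws ⇔ fewer than 5 successes in the first 8. With X ~ Binomial(8, 0.833333), P(Y > 8) = P(X ≤ 4).
  k=0: C(8,0)·0.833333^0·0.166667^8 = 0.00000
  k=1: C(8,1)·0.833333^1·0.166667^7 = 0.00002
  k=2: C(8,2)·0.833333^2·0.166667^6 = 0.00042
  k=3: C(8,3)·0.833333^3·0.166667^5 = 0.00417
  k=4: C(8,4)·0.833333^4·0.166667^4 = 0.02605
P(X ≤ 4) = 0.03066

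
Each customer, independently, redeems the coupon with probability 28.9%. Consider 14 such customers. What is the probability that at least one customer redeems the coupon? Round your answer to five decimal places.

P(at least one) = 1 − P(none) = 1 − (1 − 0.289)^14
= 1 − 0.0084367 = 0.9915633

0.99156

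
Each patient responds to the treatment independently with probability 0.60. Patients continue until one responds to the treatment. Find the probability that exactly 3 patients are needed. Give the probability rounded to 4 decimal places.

Geometric (trials to first success), p = 0.60.
P(Y = 3) = (1−p)^2 · p = 0.16 · 0.60 = 0.096000

0.0960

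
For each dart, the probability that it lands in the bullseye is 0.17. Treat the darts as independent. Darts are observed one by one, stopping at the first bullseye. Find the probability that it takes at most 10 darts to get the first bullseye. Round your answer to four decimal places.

Y = number of darts to the first success; geometric, p = 0.17.
P(Y ≤ 10) = 1 − (1−p)^10 = 1 − 0.155160 = 0.844840

0.8448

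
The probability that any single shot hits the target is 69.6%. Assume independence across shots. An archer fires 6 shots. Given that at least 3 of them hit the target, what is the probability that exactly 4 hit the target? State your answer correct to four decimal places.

X ~ Binomial(6, 0.696). Want P(X=4 | X≥3) = P(X=4) / P(X≥3).
P(X=4) = C(6,4)·0.696^4·0.304^2 = 0.325293
P(X≥3) = 1 − 0.000789 − 0.010842 − 0.062059 = 0.926309
Ratio = 0.325293 / 0.926309 = 0.351172

0.3512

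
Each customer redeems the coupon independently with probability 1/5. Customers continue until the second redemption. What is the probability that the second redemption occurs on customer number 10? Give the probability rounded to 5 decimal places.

0.06040

Y = trial on which the second success occurs; negative binomial, r=2, p=0.20.
P(Y=10) = C(9,1) · p^2 · (1−p)^8
= 9 · 0.04 · 0.16777 = 0.0603980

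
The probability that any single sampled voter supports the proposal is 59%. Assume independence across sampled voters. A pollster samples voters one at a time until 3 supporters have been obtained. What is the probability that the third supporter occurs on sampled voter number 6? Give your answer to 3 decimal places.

0.142

Y = trial on which the third success occurs; negative binomial, r=3, p=0.59.
P(Y=6) = C(5,2) · p^3 · (1−p)^3
= 10 · 0.20538 · 0.068921 = 0.14155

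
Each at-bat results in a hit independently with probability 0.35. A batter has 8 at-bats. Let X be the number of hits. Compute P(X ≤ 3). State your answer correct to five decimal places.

0.70640

X ~ Binomial(8, 0.35); P(X ≤ 3) = Σ C(8,k) p^k (1−p)^(8−k) over k:
  k=0: C(8,0)·0.35^0·0.65^8 = 0.0318645
  k=1: C(8,1)·0.35^1·0.65^7 = 0.1372624
  k=2: C(8,2)·0.35^2·0.65^6 = 0.2586868
  k=3: C(8,3)·0.35^3·0.65^5 = 0.2785858
Total = 0.7063994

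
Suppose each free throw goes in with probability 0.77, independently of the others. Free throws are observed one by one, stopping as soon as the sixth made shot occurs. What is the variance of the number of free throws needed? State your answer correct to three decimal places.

2.328

Y = total free throws until the sixth success; negative binomial with r=6, p=0.77.
Var(Y) = r(1−p)/p² = 6·0.23 / 0.77² = 2.32754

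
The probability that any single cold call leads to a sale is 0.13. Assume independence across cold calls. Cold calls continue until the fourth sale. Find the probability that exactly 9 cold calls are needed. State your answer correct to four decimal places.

0.0080

Y = trial on which the fourth success occurs; negative binomial, r=4, p=0.13.
P(Y=9) = C(8,3) · p^4 · (1−p)^5
= 56 · 0.00028561 · 0.49842 = 0.007972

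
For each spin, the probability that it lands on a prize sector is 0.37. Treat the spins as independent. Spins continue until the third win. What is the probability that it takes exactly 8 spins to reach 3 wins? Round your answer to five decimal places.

0.10557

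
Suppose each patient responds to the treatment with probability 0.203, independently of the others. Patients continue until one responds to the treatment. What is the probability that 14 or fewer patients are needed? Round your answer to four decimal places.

Y = number of patients to the first success; geometric, p = 0.203.
P(Y ≤ 14) = 1 − (1−p)^14 = 1 − 0.041727 = 0.958273

0.9583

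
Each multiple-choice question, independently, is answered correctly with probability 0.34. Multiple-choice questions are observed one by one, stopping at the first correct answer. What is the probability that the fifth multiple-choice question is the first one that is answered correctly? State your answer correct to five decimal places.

Geometric (trials to first success), p = 0.34.
P(Y = 5) = (1−p)^4 · p = 0.18975 · 0.34 = 0.0645141

0.06451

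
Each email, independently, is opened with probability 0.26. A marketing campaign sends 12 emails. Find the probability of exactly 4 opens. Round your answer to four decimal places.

0.2034

X ~ Binomial(n=12, p=0.26).
P(X=4) = C(12,4) · p^4 · (1−p)^8
= 495 · 0.0045698 · 0.089919 = 0.203401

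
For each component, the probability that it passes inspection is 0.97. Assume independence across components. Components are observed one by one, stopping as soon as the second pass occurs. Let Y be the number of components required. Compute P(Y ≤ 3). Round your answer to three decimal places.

0.997

Finishing within 3 components ⇔ at least 2 successes in the first 3. With X ~ Binomial(3, 0.97), P(Y ≤ 3) = 1 − P(X ≤ 1).
  k=0: C(3,0)·0.97^0·0.03^3 = 0.00003
  k=1: C(3,1)·0.97^1·0.03^2 = 0.00262
1 − 0.00265 = 0.99735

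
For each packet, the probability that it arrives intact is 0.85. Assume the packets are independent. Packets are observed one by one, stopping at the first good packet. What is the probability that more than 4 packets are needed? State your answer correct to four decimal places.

0.0005

Y = number of packets to the first success; geometric, p = 0.85.
P(Y > 4) = P(first 4 all fail) = (1−p)^4 = 0.000506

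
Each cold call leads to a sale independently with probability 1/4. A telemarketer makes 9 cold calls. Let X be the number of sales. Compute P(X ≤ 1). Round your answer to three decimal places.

0.300

X ~ Binomial(9, 0.25); P(X ≤ 1) = Σ C(9,k) p^k (1−p)^(9−k) over k:
  k=0: C(9,0)·0.25^0·0.75^9 = 0.07508
  k=1: C(9,1)·0.25^1·0.75^8 = 0.22525
Total = 0.30034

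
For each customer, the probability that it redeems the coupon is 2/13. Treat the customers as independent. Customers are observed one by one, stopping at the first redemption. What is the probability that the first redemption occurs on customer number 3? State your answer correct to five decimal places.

0.11015

Geometric (trials to first success), p = 0.153846.
P(Y = 3) = (1−p)^2 · p = 0.71598 · 0.153846 = 0.1101502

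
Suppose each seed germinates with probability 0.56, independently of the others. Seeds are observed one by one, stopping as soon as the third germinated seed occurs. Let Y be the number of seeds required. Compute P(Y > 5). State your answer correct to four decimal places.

0.3886

Needing more than 5 seeds ⇔ fewer than 3 successes in the first 5. With X ~ Binomial(5, 0.56), P(Y > 5) = P(X ≤ 2).
  k=0: C(5,0)·0.56^0·0.44^5 = 0.016492
  k=1: C(5,1)·0.56^1·0.44^4 = 0.104947
  k=2: C(5,2)·0.56^2·0.44^3 = 0.267137
P(X ≤ 2) = 0.388575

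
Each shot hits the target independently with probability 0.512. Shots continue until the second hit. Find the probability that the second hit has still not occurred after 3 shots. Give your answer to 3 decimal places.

0.482

Needing more than 3 shots ⇔ fewer than 2 successes in the first 3. With X ~ Binomial(3, 0.512), P(Y > 3) = P(X ≤ 1).
  k=0: C(3,0)·0.512^0·0.488^3 = 0.11621
  k=1: C(3,1)·0.512^1·0.488^2 = 0.36579
P(X ≤ 1) = 0.48200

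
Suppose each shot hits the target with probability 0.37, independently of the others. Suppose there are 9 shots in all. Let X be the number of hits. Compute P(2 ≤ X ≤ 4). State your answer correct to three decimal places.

0.695

X ~ Binomial(9, 0.37); P(2 ≤ X ≤ 4) = Σ C(9,k) p^k (1−p)^(9−k) over k:
  k=2: C(9,2)·0.37^2·0.63^7 = 0.19413
  k=3: C(9,3)·0.37^3·0.63^6 = 0.26603
  k=4: C(9,4)·0.37^4·0.63^5 = 0.23436
Total = 0.69452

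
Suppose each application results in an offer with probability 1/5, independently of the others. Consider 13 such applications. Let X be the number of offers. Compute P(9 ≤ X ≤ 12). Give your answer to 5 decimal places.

0.00017

X ~ Binomial(13, 0.20); P(9 ≤ X ≤ 12) = Σ C(13,k) p^k (1−p)^(13−k) over k:
  k=9: C(13,9)·0.20^9·0.80^4 = 0.0001499
  k=10: C(13,10)·0.20^10·0.80^3 = 0.0000150
  k=11: C(13,11)·0.20^11·0.80^2 = 0.0000010
  k=12: C(13,12)·0.20^12·0.80^1 = 0.0000000
Total = 0.0001660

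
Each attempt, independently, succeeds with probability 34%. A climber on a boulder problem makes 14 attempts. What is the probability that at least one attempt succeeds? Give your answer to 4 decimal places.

P(at least one) = 1 − P(none) = 1 − (1 − 0.34)^14
= 1 − 0.002976 = 0.997024

0.9970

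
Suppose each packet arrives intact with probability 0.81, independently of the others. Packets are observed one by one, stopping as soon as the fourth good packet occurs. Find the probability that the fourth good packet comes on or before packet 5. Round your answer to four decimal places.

Finishing within 5 packets ⇔ at least 4 successes in the first 5. With X ~ Binomial(5, 0.81), P(Y ≤ 5) = 1 − P(X ≤ 3).
  k=0: C(5,0)·0.81^0·0.19^5 = 0.000248
  k=1: C(5,1)·0.81^1·0.19^4 = 0.005278
  k=2: C(5,2)·0.81^2·0.19^3 = 0.045002
  k=3: C(5,3)·0.81^3·0.19^2 = 0.191850
1 − 0.242378 = 0.757622

0.7576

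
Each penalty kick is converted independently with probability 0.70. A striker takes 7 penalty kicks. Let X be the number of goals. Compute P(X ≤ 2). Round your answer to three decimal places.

X ~ Binomial(7, 0.70); P(X ≤ 2) = Σ C(7,k) p^k (1−p)^(7−k) over k:
  k=0: C(7,0)·0.70^0·0.30^7 = 0.00022
  k=1: C(7,1)·0.70^1·0.30^6 = 0.00357
  k=2: C(7,2)·0.70^2·0.30^5 = 0.02500
Total = 0.02880

0.029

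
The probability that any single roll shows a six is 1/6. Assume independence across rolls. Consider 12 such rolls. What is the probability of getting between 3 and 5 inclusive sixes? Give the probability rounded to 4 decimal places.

X ~ Binomial(12, 0.166667); P(3 ≤ X ≤ 5) = Σ C(12,k) p^k (1−p)^(12−k) over k:
  k=3: C(12,3)·0.166667^3·0.833333^9 = 0.197396
  k=4: C(12,4)·0.166667^4·0.833333^8 = 0.088828
  k=5: C(12,5)·0.166667^5·0.833333^7 = 0.028425
Total = 0.314649

0.3146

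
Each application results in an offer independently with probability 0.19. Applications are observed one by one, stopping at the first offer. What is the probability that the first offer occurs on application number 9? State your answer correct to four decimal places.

0.0352

Geometric (trials to first success), p = 0.19.
P(Y = 9) = (1−p)^8 · p = 0.1853 · 0.19 = 0.035207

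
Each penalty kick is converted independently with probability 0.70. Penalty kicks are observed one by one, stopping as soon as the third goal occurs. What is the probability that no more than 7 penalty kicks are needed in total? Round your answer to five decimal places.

Finishing within 7 penalty kicks ⇔ at least 3 successes in the first 7. With X ~ Binomial(7, 0.70), P(Y ≤ 7) = 1 − P(X ≤ 2).
  k=0: C(7,0)·0.70^0·0.30^7 = 0.0002187
  k=1: C(7,1)·0.70^1·0.30^6 = 0.0035721
  k=2: C(7,2)·0.70^2·0.30^5 = 0.0250047
1 − 0.0287955 = 0.9712045

0.97120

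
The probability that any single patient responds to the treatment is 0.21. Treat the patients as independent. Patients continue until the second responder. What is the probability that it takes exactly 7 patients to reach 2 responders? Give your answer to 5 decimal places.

Y = trial on which the second success occurs; negative binomial, r=2, p=0.21.
P(Y=7) = C(6,1) · p^2 · (1−p)^5
= 6 · 0.0441 · 0.30771 = 0.0814189

0.08142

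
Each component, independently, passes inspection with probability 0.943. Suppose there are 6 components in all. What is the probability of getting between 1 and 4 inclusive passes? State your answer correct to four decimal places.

0.0418

X ~ Binomial(6, 0.943); P(1 ≤ X ≤ 4) = Σ C(6,k) p^k (1−p)^(6−k) over k:
  k=1: C(6,1)·0.943^1·0.057^5 = 0.000003
  k=2: C(6,2)·0.943^2·0.057^4 = 0.000141
  k=3: C(6,3)·0.943^3·0.057^3 = 0.003106
  k=4: C(6,4)·0.943^4·0.057^2 = 0.038538
Total = 0.041788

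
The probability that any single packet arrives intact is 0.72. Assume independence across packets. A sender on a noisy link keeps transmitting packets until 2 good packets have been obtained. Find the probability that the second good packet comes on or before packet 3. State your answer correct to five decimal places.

Finishing within 3 packets ⇔ at least 2 successes in the first 3. With X ~ Binomial(3, 0.72), P(Y ≤ 3) = 1 − P(X ≤ 1).
  k=0: C(3,0)·0.72^0·0.28^3 = 0.0219520
  k=1: C(3,1)·0.72^1·0.28^2 = 0.1693440
1 − 0.1912960 = 0.8087040

0.80870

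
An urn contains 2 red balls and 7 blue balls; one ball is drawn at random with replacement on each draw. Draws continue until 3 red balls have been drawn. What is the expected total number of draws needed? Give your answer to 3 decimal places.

13.500

Y = total draws until the third success; negative binomial with r=3, p=0.222222.
E[Y] = r / p = 3 / 0.222222 = 13.50000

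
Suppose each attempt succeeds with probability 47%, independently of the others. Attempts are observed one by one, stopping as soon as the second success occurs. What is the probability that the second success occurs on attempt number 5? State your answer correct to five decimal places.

0.13155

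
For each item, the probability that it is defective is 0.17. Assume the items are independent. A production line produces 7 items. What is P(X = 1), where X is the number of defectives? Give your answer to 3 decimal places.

X ~ Binomial(n=7, p=0.17).
P(X=1) = C(7,1) · p^1 · (1−p)^6
= 7 · 0.17 · 0.32694 = 0.38906

0.389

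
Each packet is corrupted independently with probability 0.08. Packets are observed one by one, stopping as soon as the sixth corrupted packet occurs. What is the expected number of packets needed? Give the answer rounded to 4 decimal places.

75.0000

Y = total packets until the sixth success; negative binomial with r=6, p=0.08.
E[Y] = r / p = 6 / 0.08 = 75.000000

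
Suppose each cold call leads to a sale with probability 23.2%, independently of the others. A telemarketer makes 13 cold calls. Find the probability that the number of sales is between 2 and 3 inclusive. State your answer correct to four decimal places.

X ~ Binomial(13, 0.232); P(2 ≤ X ≤ 3) = Σ C(13,k) p^k (1−p)^(13−k) over k:
  k=2: C(13,2)·0.232^2·0.768^11 = 0.230167
  k=3: C(13,3)·0.232^3·0.768^10 = 0.254942
Total = 0.485110

0.4851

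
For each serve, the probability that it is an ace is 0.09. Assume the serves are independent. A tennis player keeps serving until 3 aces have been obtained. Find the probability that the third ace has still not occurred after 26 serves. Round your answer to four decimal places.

0.5813

Needing more than 26 serves ⇔ fewer than 3 successes in the first 26. With X ~ Binomial(26, 0.09), P(Y > 26) = P(X ≤ 2).
  k=0: C(26,0)·0.09^0·0.91^26 = 0.086114
  k=1: C(26,1)·0.09^1·0.91^25 = 0.221437
  k=2: C(26,2)·0.09^2·0.91^24 = 0.273755
P(X ≤ 2) = 0.581307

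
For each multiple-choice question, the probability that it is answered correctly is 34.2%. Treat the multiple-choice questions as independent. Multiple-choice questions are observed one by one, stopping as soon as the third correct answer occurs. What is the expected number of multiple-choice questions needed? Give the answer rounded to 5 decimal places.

Y = total multiple-choice questions until the third success; negative binomial with r=3, p=0.342.
E[Y] = r / p = 3 / 0.342 = 8.7719298

8.77193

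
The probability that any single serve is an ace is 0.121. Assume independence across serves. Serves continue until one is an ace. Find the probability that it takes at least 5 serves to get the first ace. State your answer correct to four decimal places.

0.5970

Y = number of serves to the first success; geometric, p = 0.121.
P(Y > 4) = P(first 4 all fail) = (1−p)^4 = 0.596974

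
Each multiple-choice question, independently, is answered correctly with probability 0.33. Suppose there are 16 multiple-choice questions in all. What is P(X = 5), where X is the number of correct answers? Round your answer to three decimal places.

0.209

X ~ Binomial(n=16, p=0.33).
P(X=5) = C(16,5) · p^5 · (1−p)^11
= 4368 · 0.0039135 · 0.012213 = 0.20877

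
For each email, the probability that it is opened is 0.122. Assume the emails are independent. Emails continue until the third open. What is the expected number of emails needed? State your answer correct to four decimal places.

Y = total emails until the third success; negative binomial with r=3, p=0.122.
E[Y] = r / p = 3 / 0.122 = 24.590164

24.5902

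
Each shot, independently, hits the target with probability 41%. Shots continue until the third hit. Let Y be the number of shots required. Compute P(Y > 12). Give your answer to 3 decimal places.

Needing more than 12 shots ⇔ fewer than 3 successes in the first 12. With X ~ Binomial(12, 0.41), P(Y > 12) = P(X ≤ 2).
  k=0: C(12,0)·0.41^0·0.59^12 = 0.00178
  k=1: C(12,1)·0.41^1·0.59^11 = 0.01484
  k=2: C(12,2)·0.41^2·0.59^10 = 0.05671
P(X ≤ 2) = 0.07332

0.073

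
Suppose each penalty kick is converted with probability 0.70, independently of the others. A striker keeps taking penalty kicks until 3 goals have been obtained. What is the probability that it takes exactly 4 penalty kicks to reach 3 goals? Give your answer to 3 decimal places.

Y = trial on which the third success occurs; negative binomial, r=3, p=0.70.
P(Y=4) = C(3,2) · p^3 · (1−p)^1
= 3 · 0.343 · 0.3 = 0.30870

0.309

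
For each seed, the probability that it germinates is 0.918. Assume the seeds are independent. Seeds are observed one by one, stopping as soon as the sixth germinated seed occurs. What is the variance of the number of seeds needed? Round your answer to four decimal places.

0.5838

Y = total seeds until the sixth success; negative binomial with r=6, p=0.918.
Var(Y) = r(1−p)/p² = 6·0.082 / 0.918² = 0.583821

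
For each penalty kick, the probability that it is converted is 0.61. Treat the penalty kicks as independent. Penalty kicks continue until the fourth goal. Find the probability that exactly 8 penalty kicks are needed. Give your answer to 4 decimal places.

Y = trial on which the fourth success occurs; negative binomial, r=4, p=0.61.
P(Y=8) = C(7,3) · p^4 · (1−p)^4
= 35 · 0.13846 · 0.023134 = 0.112110

0.1121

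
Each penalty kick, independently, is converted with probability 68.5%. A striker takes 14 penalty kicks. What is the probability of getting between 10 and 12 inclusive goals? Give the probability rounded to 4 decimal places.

X ~ Binomial(14, 0.685); P(10 ≤ X ≤ 12) = Σ C(14,k) p^k (1−p)^(14−k) over k:
  k=10: C(14,10)·0.685^10·0.315^4 = 0.224172
  k=11: C(14,11)·0.685^11·0.315^3 = 0.177268
  k=12: C(14,12)·0.685^12·0.315^2 = 0.096372
Total = 0.497812

0.4978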